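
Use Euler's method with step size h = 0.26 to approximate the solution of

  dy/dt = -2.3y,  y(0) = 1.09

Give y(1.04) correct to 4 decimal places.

Euler: y_{n+1} = y_n + h·f(t_n, y_n).
t=0.000000, y=1.090000: f=-2.507000 → y ← 1.090000 + 0.26·(-2.507000) = 0.438180
t=0.260000, y=0.438180: f=-1.007814 → y ← 0.438180 + 0.26·(-1.007814) = 0.176148
t=0.520000, y=0.176148: f=-0.405141 → y ← 0.176148 + 0.26·(-0.405141) = 0.070812
t=0.780000, y=0.070812: f=-0.162867 → y ← 0.070812 + 0.26·(-0.162867) = 0.028466
y(1.04) ≈ 0.0285

0.0285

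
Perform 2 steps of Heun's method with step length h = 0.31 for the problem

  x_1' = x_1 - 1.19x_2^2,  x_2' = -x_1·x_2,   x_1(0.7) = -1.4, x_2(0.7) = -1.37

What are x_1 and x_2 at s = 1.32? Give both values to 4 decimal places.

Heun on (x_1,x_2): k1 = f(s_n, state_n); k2 = f(s_n + h, state_n + h·k1); state_{n+1} = state_n + (h/2)·(k1 + k2).
0.700000: (-1.400000, -1.370000)
  k1 = (-3.633511, -1.918000)
  predictor → (-2.526388, -1.964580)
  k2 = (-7.119282, -4.963292)
  → (-3.066683, -2.436600)
1.010000: (-3.066683, -2.436600)
  k1 = (-10.131738, -7.472281)
  predictor → (-6.207522, -4.753007)
  k2 = (-33.090904, -29.504395)
  → (-9.766192, -8.167985)
(x_1(1.32), x_2(1.32)) ≈ (-9.7662, -8.1680)

-9.7662, -8.1680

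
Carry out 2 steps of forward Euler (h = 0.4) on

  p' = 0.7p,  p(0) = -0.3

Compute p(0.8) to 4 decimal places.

Euler: p_{n+1} = p_n + h·f(x_n, p_n).
x=0.000000, p=-0.300000: f=-0.210000 → p ← -0.300000 + 0.4·(-0.210000) = -0.384000
x=0.400000, p=-0.384000: f=-0.268800 → p ← -0.384000 + 0.4·(-0.268800) = -0.491520
p(0.8) ≈ -0.4915

-0.4915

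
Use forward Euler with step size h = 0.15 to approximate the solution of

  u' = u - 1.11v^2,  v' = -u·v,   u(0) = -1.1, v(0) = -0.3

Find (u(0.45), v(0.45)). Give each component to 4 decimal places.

Euler on (u,v): u_{n+1} = u_n + h·u', v_{n+1} = v_n + h·v'.
0.000000: (-1.100000, -0.300000); f=(-1.199900, -0.330000) → (-1.279985, -0.349500)
0.150000: (-1.279985, -0.349500); f=(-1.415572, -0.447355) → (-1.492321, -0.416603)
0.300000: (-1.492321, -0.416603); f=(-1.684970, -0.621706) → (-1.745066, -0.509859)
(u(0.45), v(0.45)) ≈ (-1.7451, -0.5099)

-1.7451, -0.5099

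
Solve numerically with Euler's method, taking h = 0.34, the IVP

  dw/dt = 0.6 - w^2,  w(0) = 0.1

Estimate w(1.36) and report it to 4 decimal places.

Euler: w_{n+1} = w_n + h·f(t_n, w_n).
t=0.000000, w=0.100000: f=0.590000 → w ← 0.100000 + 0.34·0.590000 = 0.300600
t=0.340000, w=0.300600: f=0.509640 → w ← 0.300600 + 0.34·0.509640 = 0.473877
t=0.680000, w=0.473877: f=0.375440 → w ← 0.473877 + 0.34·0.375440 = 0.601527
t=1.020000, w=0.601527: f=0.238165 → w ← 0.601527 + 0.34·0.238165 = 0.682503
w(1.36) ≈ 0.6825

0.6825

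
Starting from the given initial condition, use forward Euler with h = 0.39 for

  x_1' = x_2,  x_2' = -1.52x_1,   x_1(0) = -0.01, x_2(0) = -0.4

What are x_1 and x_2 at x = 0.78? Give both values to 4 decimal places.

Euler on (x_1,x_2): x_1_{n+1} = x_1_n + h·x_1', x_2_{n+1} = x_2_n + h·x_2'.
0.000000: (-0.010000, -0.400000); f=(-0.400000, 0.015200) → (-0.166000, -0.394072)
0.390000: (-0.166000, -0.394072); f=(-0.394072, 0.252320) → (-0.319688, -0.295667)
(x_1(0.78), x_2(0.78)) ≈ (-0.3197, -0.2957)

-0.3197, -0.2957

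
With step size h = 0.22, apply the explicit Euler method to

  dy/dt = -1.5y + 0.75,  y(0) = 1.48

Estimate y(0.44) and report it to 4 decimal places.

0.9399

Euler: y_{n+1} = y_n + h·f(t_n, y_n).
t=0.000000, y=1.480000: f=-1.470000 → y ← 1.480000 + 0.22·(-1.470000) = 1.156600
t=0.220000, y=1.156600: f=-0.984900 → y ← 1.156600 + 0.22·(-0.984900) = 0.939922
y(0.44) ≈ 0.9399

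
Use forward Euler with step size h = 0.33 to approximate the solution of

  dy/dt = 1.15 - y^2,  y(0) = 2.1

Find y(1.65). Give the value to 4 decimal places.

1.0720

Euler: y_{n+1} = y_n + h·f(t_n, y_n).
t=0.000000, y=2.100000: f=-3.260000 → y ← 2.100000 + 0.33·(-3.260000) = 1.024200
t=0.330000, y=1.024200: f=0.101014 → y ← 1.024200 + 0.33·0.101014 = 1.057535
t=0.660000, y=1.057535: f=0.031620 → y ← 1.057535 + 0.33·0.031620 = 1.067969
t=0.990000, y=1.067969: f=0.009441 → y ← 1.067969 + 0.33·0.009441 = 1.071085
t=1.320000, y=1.071085: f=0.002777 → y ← 1.071085 + 0.33·0.002777 = 1.072001
y(1.65) ≈ 1.0720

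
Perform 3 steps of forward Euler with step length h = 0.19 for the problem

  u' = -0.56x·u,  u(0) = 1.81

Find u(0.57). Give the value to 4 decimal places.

1.7017

Euler: u_{n+1} = u_n + h·f(x_n, u_n).
x=0.000000, u=1.810000: f=0.000000 → u ← 1.810000 + 0.19·0.000000 = 1.810000
x=0.190000, u=1.810000: f=-0.192584 → u ← 1.810000 + 0.19·(-0.192584) = 1.773409
x=0.380000, u=1.773409: f=-0.377381 → u ← 1.773409 + 0.19·(-0.377381) = 1.701707
u(0.57) ≈ 1.7017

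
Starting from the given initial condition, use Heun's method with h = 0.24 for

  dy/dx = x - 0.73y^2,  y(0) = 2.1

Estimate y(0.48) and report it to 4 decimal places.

1.3266

Heun: k1 = f(x_n, y_n); k2 = f(x_n + h, y_n + h·k1); y_{n+1} = y_n + (h/2)·(k1 + k2).
x=0.000000, y=2.100000:
  k1 = f(0.000000, 2.100000) = -3.219300
  k2 = f(0.240000, 1.327368) = -1.046191
  y ← 2.100000 + (0.24/2)·(-3.219300 + (-1.046191)) = 1.588141
x=0.240000, y=1.588141:
  k1 = f(0.240000, 1.588141) = -1.601200
  k2 = f(0.480000, 1.203853) = -0.577961
  y ← 1.588141 + (0.24/2)·(-1.601200 + (-0.577961)) = 1.326642
y(0.48) ≈ 1.3266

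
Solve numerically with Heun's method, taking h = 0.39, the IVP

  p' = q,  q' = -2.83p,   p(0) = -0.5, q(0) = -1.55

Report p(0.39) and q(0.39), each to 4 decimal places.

-0.9969, -0.6646

Heun on (p,q): k1 = f(s_n, state_n); k2 = f(s_n + h, state_n + h·k1); state_{n+1} = state_n + (h/2)·(k1 + k2).
0.000000: (-0.500000, -1.550000)
  k1 = (-1.550000, 1.415000)
  predictor → (-1.104500, -0.998150)
  k2 = (-0.998150, 3.125735)
  → (-0.996889, -0.664557)
(p(0.39), q(0.39)) ≈ (-0.9969, -0.6646)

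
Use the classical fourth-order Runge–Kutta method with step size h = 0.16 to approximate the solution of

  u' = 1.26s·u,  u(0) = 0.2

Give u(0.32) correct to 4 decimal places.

RK4: k1 = f(s_n, u_n); k2 = f(s_n + h/2, u_n + (h/2)·k1); k3 = f(s_n + h/2, u_n + (h/2)·k2); k4 = f(s_n + h, u_n + h·k3); u_{n+1} = u_n + (h/6)·(k1 + 2k2 + 2k3 + k4).
s=0.000000, u=0.200000:
  k1 = f(0.000000, 0.200000) = 0.000000
  k2 = f(0.080000, 0.200000) = 0.020160
  k3 = f(0.080000, 0.201613) = 0.020323
  k4 = f(0.160000, 0.203252) = 0.040976
  u ← 0.200000 + (0.16/6)·(k1 + 2k2 + 2k3 + k4) = 0.203252
s=0.160000, u=0.203252:
  k1 = f(0.160000, 0.203252) = 0.040976
  k2 = f(0.240000, 0.206530) = 0.062455
  k3 = f(0.240000, 0.208248) = 0.062974
  k4 = f(0.320000, 0.213328) = 0.086014
  u ← 0.203252 + (0.16/6)·(k1 + 2k2 + 2k3 + k4) = 0.213328
u(0.32) ≈ 0.2133

0.2133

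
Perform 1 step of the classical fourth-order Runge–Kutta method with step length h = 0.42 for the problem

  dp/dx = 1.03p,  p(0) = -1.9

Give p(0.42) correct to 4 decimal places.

-2.9281

RK4: k1 = f(x_n, p_n); k2 = f(x_n + h/2, p_n + (h/2)·k1); k3 = f(x_n + h/2, p_n + (h/2)·k2); k4 = f(x_n + h, p_n + h·k3); p_{n+1} = p_n + (h/6)·(k1 + 2k2 + 2k3 + k4).
x=0.000000, p=-1.900000:
  k1 = f(0.000000, -1.900000) = -1.957000
  k2 = f(0.210000, -2.310970) = -2.380299
  k3 = f(0.210000, -2.399863) = -2.471859
  k4 = f(0.420000, -2.938181) = -3.026326
  p ← -1.900000 + (0.42/6)·(k1 + 2k2 + 2k3 + k4) = -2.928135
p(0.42) ≈ -2.9281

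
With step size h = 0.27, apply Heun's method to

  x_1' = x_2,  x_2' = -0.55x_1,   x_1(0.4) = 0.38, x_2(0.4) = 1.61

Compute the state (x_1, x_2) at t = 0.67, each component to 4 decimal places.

Heun on (x_1,x_2): k1 = f(t_n, state_n); k2 = f(t_n + h, state_n + h·k1); state_{n+1} = state_n + (h/2)·(k1 + k2).
0.400000: (0.380000, 1.610000)
  k1 = (1.610000, -0.209000)
  predictor → (0.814700, 1.553570)
  k2 = (1.553570, -0.448085)
  → (0.807082, 1.521294)
(x_1(0.67), x_2(0.67)) ≈ (0.8071, 1.5213)

0.8071, 1.5213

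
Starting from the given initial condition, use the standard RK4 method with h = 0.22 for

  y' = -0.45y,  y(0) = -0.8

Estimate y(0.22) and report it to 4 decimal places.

-0.7246

RK4: k1 = f(t_n, y_n); k2 = f(t_n + h/2, y_n + (h/2)·k1); k3 = f(t_n + h/2, y_n + (h/2)·k2); k4 = f(t_n + h, y_n + h·k3); y_{n+1} = y_n + (h/6)·(k1 + 2k2 + 2k3 + k4).
t=0.000000, y=-0.800000:
  k1 = f(0.000000, -0.800000) = 0.360000
  k2 = f(0.110000, -0.760400) = 0.342180
  k3 = f(0.110000, -0.762360) = 0.343062
  k4 = f(0.220000, -0.724526) = 0.326037
  y ← -0.800000 + (0.22/6)·(k1 + 2k2 + 2k3 + k4) = -0.724594
y(0.22) ≈ -0.7246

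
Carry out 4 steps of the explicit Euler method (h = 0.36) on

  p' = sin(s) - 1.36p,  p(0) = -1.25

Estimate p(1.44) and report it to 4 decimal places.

0.3869

Euler: p_{n+1} = p_n + h·f(s_n, p_n).
s=0.000000, p=-1.250000: f=1.700000 → p ← -1.250000 + 0.36·1.700000 = -0.638000
s=0.360000, p=-0.638000: f=1.219954 → p ← -0.638000 + 0.36·1.219954 = -0.198816
s=0.720000, p=-0.198816: f=0.929775 → p ← -0.198816 + 0.36·0.929775 = 0.135903
s=1.080000, p=0.135903: f=0.697130 → p ← 0.135903 + 0.36·0.697130 = 0.386869
p(1.44) ≈ 0.3869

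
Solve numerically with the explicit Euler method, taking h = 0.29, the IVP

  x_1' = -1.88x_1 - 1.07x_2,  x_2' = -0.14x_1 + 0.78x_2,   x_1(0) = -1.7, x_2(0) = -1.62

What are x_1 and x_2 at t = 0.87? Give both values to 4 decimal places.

0.9408, -2.8887

Euler on (x_1,x_2): x_1_{n+1} = x_1_n + h·x_1', x_2_{n+1} = x_2_n + h·x_2'.
0.000000: (-1.700000, -1.620000); f=(4.929400, -1.025600) → (-0.270474, -1.917424)
0.290000: (-0.270474, -1.917424); f=(2.560135, -1.457724) → (0.471965, -2.340164)
0.580000: (0.471965, -2.340164); f=(1.616681, -1.891403) → (0.940803, -2.888671)
(x_1(0.87), x_2(0.87)) ≈ (0.9408, -2.8887)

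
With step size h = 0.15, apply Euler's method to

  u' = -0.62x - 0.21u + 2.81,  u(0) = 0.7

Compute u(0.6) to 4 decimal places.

2.1419

Euler: u_{n+1} = u_n + h·f(x_n, u_n).
x=0.000000, u=0.700000: f=2.663000 → u ← 0.700000 + 0.15·2.663000 = 1.099450
x=0.150000, u=1.099450: f=2.486115 → u ← 1.099450 + 0.15·2.486115 = 1.472367
x=0.300000, u=1.472367: f=2.314803 → u ← 1.472367 + 0.15·2.314803 = 1.819588
x=0.450000, u=1.819588: f=2.148887 → u ← 1.819588 + 0.15·2.148887 = 2.141921
u(0.6) ≈ 2.1419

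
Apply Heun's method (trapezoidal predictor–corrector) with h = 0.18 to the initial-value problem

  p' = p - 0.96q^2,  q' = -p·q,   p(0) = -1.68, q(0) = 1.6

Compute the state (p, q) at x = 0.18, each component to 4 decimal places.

Heun on (p,q): k1 = f(x_n, state_n); k2 = f(x_n + h, state_n + h·k1); state_{n+1} = state_n + (h/2)·(k1 + k2).
0.000000: (-1.680000, 1.600000)
  k1 = (-4.137600, 2.688000)
  predictor → (-2.424768, 2.083840)
  k2 = (-6.593462, 5.052829)
  → (-2.645796, 2.296675)
(p(0.18), q(0.18)) ≈ (-2.6458, 2.2967)

-2.6458, 2.2967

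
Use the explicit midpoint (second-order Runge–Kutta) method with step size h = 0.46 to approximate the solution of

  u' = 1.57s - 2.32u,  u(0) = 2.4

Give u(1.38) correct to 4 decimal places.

Midpoint: k1 = f(s_n, u_n); k2 = f(s_n + h/2, u_n + (h/2)·k1); u_{n+1} = u_n + h·k2.
s=0.000000, u=2.400000:
  k1 = f(0.000000, 2.400000) = -5.568000
  k2 = f(0.230000, 1.119360) = -2.235815
  u ← 2.400000 + 0.46·(-2.235815) = 1.371525
s=0.460000, u=1.371525:
  k1 = f(0.460000, 1.371525) = -2.459738
  k2 = f(0.690000, 0.805785) = -0.786122
  u ← 1.371525 + 0.46·(-0.786122) = 1.009909
s=0.920000, u=1.009909:
  k1 = f(0.920000, 1.009909) = -0.898589
  k2 = f(1.150000, 0.803234) = -0.058002
  u ← 1.009909 + 0.46·(-0.058002) = 0.983228
u(1.38) ≈ 0.9832

0.9832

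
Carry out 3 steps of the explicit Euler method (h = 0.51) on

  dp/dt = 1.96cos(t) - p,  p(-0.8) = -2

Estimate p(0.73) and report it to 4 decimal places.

1.3768

Euler: p_{n+1} = p_n + h·f(t_n, p_n).
t=-0.800000, p=-2.000000: f=3.365545 → p ← -2.000000 + 0.51·3.365545 = -0.283572
t=-0.290000, p=-0.283572: f=2.161730 → p ← -0.283572 + 0.51·2.161730 = 0.818910
t=0.220000, p=0.818910: f=1.093849 → p ← 0.818910 + 0.51·1.093849 = 1.376773
p(0.73) ≈ 1.3768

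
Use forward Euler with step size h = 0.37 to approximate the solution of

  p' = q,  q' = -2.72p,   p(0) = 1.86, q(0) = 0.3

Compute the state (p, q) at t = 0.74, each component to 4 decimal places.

1.3894, -3.5555

Euler on (p,q): p_{n+1} = p_n + h·p', q_{n+1} = q_n + h·q'.
0.000000: (1.860000, 0.300000); f=(0.300000, -5.059200) → (1.971000, -1.571904)
0.370000: (1.971000, -1.571904); f=(-1.571904, -5.361120) → (1.389396, -3.555518)
(p(0.74), q(0.74)) ≈ (1.3894, -3.5555)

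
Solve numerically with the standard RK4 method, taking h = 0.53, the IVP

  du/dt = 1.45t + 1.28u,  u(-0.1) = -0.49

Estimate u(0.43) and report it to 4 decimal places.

RK4: k1 = f(t_n, u_n); k2 = f(t_n + h/2, u_n + (h/2)·k1); k3 = f(t_n + h/2, u_n + (h/2)·k2); k4 = f(t_n + h, u_n + h·k3); u_{n+1} = u_n + (h/6)·(k1 + 2k2 + 2k3 + k4).
t=-0.100000, u=-0.490000:
  k1 = f(-0.100000, -0.490000) = -0.772200
  k2 = f(0.165000, -0.694633) = -0.649880
  k3 = f(0.165000, -0.662218) = -0.608389
  k4 = f(0.430000, -0.812446) = -0.416431
  u ← -0.490000 + (0.53/6)·(k1 + 2k2 + 2k3 + k4) = -0.817290
u(0.43) ≈ -0.8173

-0.8173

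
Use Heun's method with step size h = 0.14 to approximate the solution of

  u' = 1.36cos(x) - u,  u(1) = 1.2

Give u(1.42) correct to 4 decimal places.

Heun: k1 = f(x_n, u_n); k2 = f(x_n + h, u_n + h·k1); u_{n+1} = u_n + (h/2)·(k1 + k2).
x=1.000000, u=1.200000:
  k1 = f(1.000000, 1.200000) = -0.465189
  k2 = f(1.140000, 1.134874) = -0.566945
  u ← 1.200000 + (0.14/2)·(-0.465189 + (-0.566945)) = 1.127751
x=1.140000, u=1.127751:
  k1 = f(1.140000, 1.127751) = -0.559822
  k2 = f(1.280000, 1.049376) = -0.659443
  u ← 1.127751 + (0.14/2)·(-0.559822 + (-0.659443)) = 1.042402
x=1.280000, u=1.042402:
  k1 = f(1.280000, 1.042402) = -0.652469
  k2 = f(1.420000, 0.951056) = -0.746750
  u ← 1.042402 + (0.14/2)·(-0.652469 + (-0.746750)) = 0.944457
u(1.42) ≈ 0.9445

0.9445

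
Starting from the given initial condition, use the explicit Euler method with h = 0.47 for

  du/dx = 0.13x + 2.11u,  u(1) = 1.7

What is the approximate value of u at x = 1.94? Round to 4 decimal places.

6.9552

Euler: u_{n+1} = u_n + h·f(x_n, u_n).
x=1.000000, u=1.700000: f=3.717000 → u ← 1.700000 + 0.47·3.717000 = 3.446990
x=1.470000, u=3.446990: f=7.464249 → u ← 3.446990 + 0.47·7.464249 = 6.955187
u(1.94) ≈ 6.9552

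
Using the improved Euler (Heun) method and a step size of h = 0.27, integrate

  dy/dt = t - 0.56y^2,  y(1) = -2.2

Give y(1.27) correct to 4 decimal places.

-2.7951

Heun: k1 = f(t_n, y_n); k2 = f(t_n + h, y_n + h·k1); y_{n+1} = y_n + (h/2)·(k1 + k2).
t=1.000000, y=-2.200000:
  k1 = f(1.000000, -2.200000) = -1.710400
  k2 = f(1.270000, -2.661808) = -2.697724
  y ← -2.200000 + (0.27/2)·(-1.710400 + (-2.697724)) = -2.795097
y(1.27) ≈ -2.7951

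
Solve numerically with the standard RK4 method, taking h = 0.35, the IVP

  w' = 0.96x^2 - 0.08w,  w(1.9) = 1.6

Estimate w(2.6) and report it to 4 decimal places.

4.8577

RK4: k1 = f(x_n, w_n); k2 = f(x_n + h/2, w_n + (h/2)·k1); k3 = f(x_n + h/2, w_n + (h/2)·k2); k4 = f(x_n + h, w_n + h·k3); w_{n+1} = w_n + (h/6)·(k1 + 2k2 + 2k3 + k4).
x=1.900000, w=1.600000:
  k1 = f(1.900000, 1.600000) = 3.337600
  k2 = f(2.075000, 2.184080) = 3.958674
  k3 = f(2.075000, 2.292768) = 3.949979
  k4 = f(2.250000, 2.982492) = 4.621401
  w ← 1.600000 + (0.35/6)·(k1 + 2k2 + 2k3 + k4) = 2.986951
x=2.250000, w=2.986951:
  k1 = f(2.250000, 2.986951) = 4.621044
  k2 = f(2.425000, 3.795634) = 5.341749
  k3 = f(2.425000, 3.921757) = 5.331659
  k4 = f(2.600000, 4.853032) = 6.101357
  w ← 2.986951 + (0.35/6)·(k1 + 2k2 + 2k3 + k4) = 4.857656
w(2.6) ≈ 4.8577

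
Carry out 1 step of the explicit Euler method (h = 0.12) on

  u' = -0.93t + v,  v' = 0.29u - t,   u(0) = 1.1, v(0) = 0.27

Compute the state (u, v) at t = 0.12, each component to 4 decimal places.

Euler on (u,v): u_{n+1} = u_n + h·u', v_{n+1} = v_n + h·v'.
0.000000: (1.100000, 0.270000); f=(0.270000, 0.319000) → (1.132400, 0.308280)
(u(0.12), v(0.12)) ≈ (1.1324, 0.3083)

1.1324, 0.3083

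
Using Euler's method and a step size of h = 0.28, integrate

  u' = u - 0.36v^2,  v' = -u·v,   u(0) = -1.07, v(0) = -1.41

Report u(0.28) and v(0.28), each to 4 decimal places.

Euler on (u,v): u_{n+1} = u_n + h·u', v_{n+1} = v_n + h·v'.
0.000000: (-1.070000, -1.410000); f=(-1.785716, -1.508700) → (-1.570000, -1.832436)
(u(0.28), v(0.28)) ≈ (-1.5700, -1.8324)

-1.5700, -1.8324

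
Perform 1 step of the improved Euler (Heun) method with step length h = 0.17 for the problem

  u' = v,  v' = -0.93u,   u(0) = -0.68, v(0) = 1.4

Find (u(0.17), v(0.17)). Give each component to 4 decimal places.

Heun on (u,v): k1 = f(t_n, state_n); k2 = f(t_n + h, state_n + h·k1); state_{n+1} = state_n + (h/2)·(k1 + k2).
0.000000: (-0.680000, 1.400000)
  k1 = (1.400000, 0.632400)
  predictor → (-0.442000, 1.507508)
  k2 = (1.507508, 0.411060)
  → (-0.432862, 1.488694)
(u(0.17), v(0.17)) ≈ (-0.4329, 1.4887)

-0.4329, 1.4887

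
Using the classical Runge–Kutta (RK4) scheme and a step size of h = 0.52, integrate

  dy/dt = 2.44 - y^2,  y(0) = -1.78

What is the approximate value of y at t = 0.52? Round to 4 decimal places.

-3.0032

RK4: k1 = f(t_n, y_n); k2 = f(t_n + h/2, y_n + (h/2)·k1); k3 = f(t_n + h/2, y_n + (h/2)·k2); k4 = f(t_n + h, y_n + h·k3); y_{n+1} = y_n + (h/6)·(k1 + 2k2 + 2k3 + k4).
t=0.000000, y=-1.780000:
  k1 = f(0.000000, -1.780000) = -0.728400
  k2 = f(0.260000, -1.969384) = -1.438473
  k3 = f(0.260000, -2.154003) = -2.199729
  k4 = f(0.520000, -2.923859) = -6.108953
  y ← -1.780000 + (0.52/6)·(k1 + 2k2 + 2k3 + k4) = -3.003192
y(0.52) ≈ -3.0032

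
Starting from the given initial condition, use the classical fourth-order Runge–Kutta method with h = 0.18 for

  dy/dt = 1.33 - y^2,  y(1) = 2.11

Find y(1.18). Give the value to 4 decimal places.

RK4: k1 = f(t_n, y_n); k2 = f(t_n + h/2, y_n + (h/2)·k1); k3 = f(t_n + h/2, y_n + (h/2)·k2); k4 = f(t_n + h, y_n + h·k3); y_{n+1} = y_n + (h/6)·(k1 + 2k2 + 2k3 + k4).
t=1.000000, y=2.110000:
  k1 = f(1.000000, 2.110000) = -3.122100
  k2 = f(1.090000, 1.829011) = -2.015281
  k3 = f(1.090000, 1.928625) = -2.389593
  k4 = f(1.180000, 1.679873) = -1.491974
  y ← 2.110000 + (0.18/6)·(k1 + 2k2 + 2k3 + k4) = 1.707285
y(1.18) ≈ 1.7073

1.7073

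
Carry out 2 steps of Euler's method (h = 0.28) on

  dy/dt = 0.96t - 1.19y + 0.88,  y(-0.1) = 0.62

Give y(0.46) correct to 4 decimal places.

0.7168

Euler: y_{n+1} = y_n + h·f(t_n, y_n).
t=-0.100000, y=0.620000: f=0.046200 → y ← 0.620000 + 0.28·0.046200 = 0.632936
t=0.180000, y=0.632936: f=0.299606 → y ← 0.632936 + 0.28·0.299606 = 0.716826
y(0.46) ≈ 0.7168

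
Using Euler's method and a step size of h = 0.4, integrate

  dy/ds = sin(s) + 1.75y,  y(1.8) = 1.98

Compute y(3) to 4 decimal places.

11.6095

Euler: y_{n+1} = y_n + h·f(s_n, y_n).
s=1.800000, y=1.980000: f=4.438848 → y ← 1.980000 + 0.4·4.438848 = 3.755539
s=2.200000, y=3.755539: f=7.380690 → y ← 3.755539 + 0.4·7.380690 = 6.707815
s=2.600000, y=6.707815: f=12.254178 → y ← 6.707815 + 0.4·12.254178 = 11.609486
y(3) ≈ 11.6095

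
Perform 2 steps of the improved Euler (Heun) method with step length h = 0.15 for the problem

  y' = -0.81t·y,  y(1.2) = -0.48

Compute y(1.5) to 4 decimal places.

Heun: k1 = f(t_n, y_n); k2 = f(t_n + h, y_n + h·k1); y_{n+1} = y_n + (h/2)·(k1 + k2).
t=1.200000, y=-0.480000:
  k1 = f(1.200000, -0.480000) = 0.466560
  k2 = f(1.350000, -0.410016) = 0.448352
  y ← -0.480000 + (0.15/2)·(0.466560 + 0.448352) = -0.411382
t=1.350000, y=-0.411382:
  k1 = f(1.350000, -0.411382) = 0.449846
  k2 = f(1.500000, -0.343905) = 0.417844
  y ← -0.411382 + (0.15/2)·(0.449846 + 0.417844) = -0.346305
y(1.5) ≈ -0.3463

-0.3463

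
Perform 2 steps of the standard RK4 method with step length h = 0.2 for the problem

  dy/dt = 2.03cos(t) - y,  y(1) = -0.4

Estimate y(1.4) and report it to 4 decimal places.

RK4: k1 = f(t_n, y_n); k2 = f(t_n + h/2, y_n + (h/2)·k1); k3 = f(t_n + h/2, y_n + (h/2)·k2); k4 = f(t_n + h, y_n + h·k3); y_{n+1} = y_n + (h/6)·(k1 + 2k2 + 2k3 + k4).
t=1.000000, y=-0.400000:
  k1 = f(1.000000, -0.400000) = 1.496814
  k2 = f(1.100000, -0.250319) = 1.171119
  k3 = f(1.100000, -0.282888) = 1.203688
  k4 = f(1.200000, -0.159262) = 0.894849
  y ← -0.400000 + (0.2/6)·(k1 + 2k2 + 2k3 + k4) = -0.161957
t=1.200000, y=-0.161957:
  k1 = f(1.200000, -0.161957) = 0.897544
  k2 = f(1.300000, -0.072203) = 0.615226
  k3 = f(1.300000, -0.100435) = 0.643458
  k4 = f(1.400000, -0.033266) = 0.378299
  y ← -0.161957 + (0.2/6)·(k1 + 2k2 + 2k3 + k4) = -0.035517
y(1.4) ≈ -0.0355

-0.0355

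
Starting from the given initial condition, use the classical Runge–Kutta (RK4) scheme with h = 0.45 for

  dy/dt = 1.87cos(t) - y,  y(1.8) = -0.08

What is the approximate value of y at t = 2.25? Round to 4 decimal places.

RK4: k1 = f(t_n, y_n); k2 = f(t_n + h/2, y_n + (h/2)·k1); k3 = f(t_n + h/2, y_n + (h/2)·k2); k4 = f(t_n + h, y_n + h·k3); y_{n+1} = y_n + (h/6)·(k1 + 2k2 + 2k3 + k4).
t=1.800000, y=-0.080000:
  k1 = f(1.800000, -0.080000) = -0.344868
  k2 = f(2.025000, -0.157595) = -0.662861
  k3 = f(2.025000, -0.229144) = -0.591313
  k4 = f(2.250000, -0.346091) = -0.828594
  y ← -0.080000 + (0.45/6)·(k1 + 2k2 + 2k3 + k4) = -0.356136
y(2.25) ≈ -0.3561

-0.3561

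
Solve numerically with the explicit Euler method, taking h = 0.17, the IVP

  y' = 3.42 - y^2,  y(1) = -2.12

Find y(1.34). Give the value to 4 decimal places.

Euler: y_{n+1} = y_n + h·f(t_n, y_n).
t=1.000000, y=-2.120000: f=-1.074400 → y ← -2.120000 + 0.17·(-1.074400) = -2.302648
t=1.170000, y=-2.302648: f=-1.882188 → y ← -2.302648 + 0.17·(-1.882188) = -2.622620
y(1.34) ≈ -2.6226

-2.6226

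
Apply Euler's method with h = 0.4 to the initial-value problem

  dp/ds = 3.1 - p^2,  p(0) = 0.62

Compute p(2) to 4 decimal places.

1.7592

Euler: p_{n+1} = p_n + h·f(s_n, p_n).
s=0.000000, p=0.620000: f=2.715600 → p ← 0.620000 + 0.4·2.715600 = 1.706240
s=0.400000, p=1.706240: f=0.188745 → p ← 1.706240 + 0.4·0.188745 = 1.781738
s=0.800000, p=1.781738: f=-0.074590 → p ← 1.781738 + 0.4·(-0.074590) = 1.751902
s=1.200000, p=1.751902: f=0.030840 → p ← 1.751902 + 0.4·0.030840 = 1.764238
s=1.600000, p=1.764238: f=-0.012535 → p ← 1.764238 + 0.4·(-0.012535) = 1.759224
p(2) ≈ 1.7592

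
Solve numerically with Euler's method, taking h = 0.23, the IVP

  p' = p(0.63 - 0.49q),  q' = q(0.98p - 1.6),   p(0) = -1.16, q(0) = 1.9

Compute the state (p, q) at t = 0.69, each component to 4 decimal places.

Euler on (p,q): p_{n+1} = p_n + h·p', q_{n+1} = q_n + h·q'.
0.000000: (-1.160000, 1.900000); f=(0.349160, -5.199920) → (-1.079693, 0.704018)
0.230000: (-1.079693, 0.704018); f=(-0.307746, -1.871351) → (-1.150475, 0.273608)
0.460000: (-1.150475, 0.273608); f=(-0.570558, -0.746256) → (-1.281703, 0.101969)
(p(0.69), q(0.69)) ≈ (-1.2817, 0.1020)

-1.2817, 0.1020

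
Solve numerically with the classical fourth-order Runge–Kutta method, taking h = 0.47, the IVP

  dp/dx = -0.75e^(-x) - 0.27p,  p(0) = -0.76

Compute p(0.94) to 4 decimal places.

-0.9854

RK4: k1 = f(x_n, p_n); k2 = f(x_n + h/2, p_n + (h/2)·k1); k3 = f(x_n + h/2, p_n + (h/2)·k2); k4 = f(x_n + h, p_n + h·k3); p_{n+1} = p_n + (h/6)·(k1 + 2k2 + 2k3 + k4).
x=0.000000, p=-0.760000:
  k1 = f(0.000000, -0.760000) = -0.544800
  k2 = f(0.235000, -0.888028) = -0.353161
  k3 = f(0.235000, -0.842993) = -0.365320
  k4 = f(0.470000, -0.931700) = -0.217193
  p ← -0.760000 + (0.47/6)·(k1 + 2k2 + 2k3 + k4) = -0.932251
x=0.470000, p=-0.932251:
  k1 = f(0.470000, -0.932251) = -0.217044
  k2 = f(0.705000, -0.983257) = -0.105102
  k3 = f(0.705000, -0.956950) = -0.112205
  k4 = f(0.940000, -0.984988) = -0.027024
  p ← -0.932251 + (0.47/6)·(k1 + 2k2 + 2k3 + k4) = -0.985415
p(0.94) ≈ -0.9854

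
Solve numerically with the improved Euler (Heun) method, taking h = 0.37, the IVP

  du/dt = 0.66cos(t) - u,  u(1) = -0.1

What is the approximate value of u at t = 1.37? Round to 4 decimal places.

-0.0039

Heun: k1 = f(t_n, u_n); k2 = f(t_n + h, u_n + h·k1); u_{n+1} = u_n + (h/2)·(k1 + k2).
t=1.000000, u=-0.100000:
  k1 = f(1.000000, -0.100000) = 0.456600
  k2 = f(1.370000, 0.068942) = 0.062695
  u ← -0.100000 + (0.37/2)·(0.456600 + 0.062695) = -0.003931
u(1.37) ≈ -0.0039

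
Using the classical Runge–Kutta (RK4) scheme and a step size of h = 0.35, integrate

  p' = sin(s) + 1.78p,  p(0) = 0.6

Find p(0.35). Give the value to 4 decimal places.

1.1934

RK4: k1 = f(s_n, p_n); k2 = f(s_n + h/2, p_n + (h/2)·k1); k3 = f(s_n + h/2, p_n + (h/2)·k2); k4 = f(s_n + h, p_n + h·k3); p_{n+1} = p_n + (h/6)·(k1 + 2k2 + 2k3 + k4).
s=0.000000, p=0.600000:
  k1 = f(0.000000, 0.600000) = 1.068000
  k2 = f(0.175000, 0.786900) = 1.574790
  k3 = f(0.175000, 0.875588) = 1.732655
  k4 = f(0.350000, 1.206429) = 2.490342
  p ← 0.600000 + (0.35/6)·(k1 + 2k2 + 2k3 + k4) = 1.193439
p(0.35) ≈ 1.1934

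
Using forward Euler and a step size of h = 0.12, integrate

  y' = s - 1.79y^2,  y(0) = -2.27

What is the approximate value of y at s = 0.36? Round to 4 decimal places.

-13.0384

Euler: y_{n+1} = y_n + h·f(s_n, y_n).
s=0.000000, y=-2.270000: f=-9.223691 → y ← -2.270000 + 0.12·(-9.223691) = -3.376843
s=0.120000, y=-3.376843: f=-20.291492 → y ← -3.376843 + 0.12·(-20.291492) = -5.811822
s=0.240000, y=-5.811822: f=-60.221321 → y ← -5.811822 + 0.12·(-60.221321) = -13.038380
y(0.36) ≈ -13.0384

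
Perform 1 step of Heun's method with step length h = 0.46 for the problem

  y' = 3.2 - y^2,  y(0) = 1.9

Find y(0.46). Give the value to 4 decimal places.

1.8681

Heun: k1 = f(s_n, y_n); k2 = f(s_n + h, y_n + h·k1); y_{n+1} = y_n + (h/2)·(k1 + k2).
s=0.000000, y=1.900000:
  k1 = f(0.000000, 1.900000) = -0.410000
  k2 = f(0.460000, 1.711400) = 0.271110
  y ← 1.900000 + (0.46/2)·(-0.410000 + 0.271110) = 1.868055
y(0.46) ≈ 1.8681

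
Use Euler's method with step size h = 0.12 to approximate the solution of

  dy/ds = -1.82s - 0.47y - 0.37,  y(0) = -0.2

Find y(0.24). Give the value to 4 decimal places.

-0.2906

Euler: y_{n+1} = y_n + h·f(s_n, y_n).
s=0.000000, y=-0.200000: f=-0.276000 → y ← -0.200000 + 0.12·(-0.276000) = -0.233120
s=0.120000, y=-0.233120: f=-0.478834 → y ← -0.233120 + 0.12·(-0.478834) = -0.290580
y(0.24) ≈ -0.2906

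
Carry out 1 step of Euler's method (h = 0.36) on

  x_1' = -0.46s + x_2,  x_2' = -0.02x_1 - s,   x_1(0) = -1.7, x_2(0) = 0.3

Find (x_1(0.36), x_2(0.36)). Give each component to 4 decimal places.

Euler on (x_1,x_2): x_1_{n+1} = x_1_n + h·x_1', x_2_{n+1} = x_2_n + h·x_2'.
0.000000: (-1.700000, 0.300000); f=(0.300000, 0.034000) → (-1.592000, 0.312240)
(x_1(0.36), x_2(0.36)) ≈ (-1.5920, 0.3122)

-1.5920, 0.3122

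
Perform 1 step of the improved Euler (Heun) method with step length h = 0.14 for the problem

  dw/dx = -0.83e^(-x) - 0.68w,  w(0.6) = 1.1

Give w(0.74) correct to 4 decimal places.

Heun: k1 = f(x_n, w_n); k2 = f(x_n + h, w_n + h·k1); w_{n+1} = w_n + (h/2)·(k1 + k2).
x=0.600000, w=1.100000:
  k1 = f(0.600000, 1.100000) = -1.203514
  k2 = f(0.740000, 0.931508) = -1.029430
  w ← 1.100000 + (0.14/2)·(-1.203514 + (-1.029430)) = 0.943694
w(0.74) ≈ 0.9437

0.9437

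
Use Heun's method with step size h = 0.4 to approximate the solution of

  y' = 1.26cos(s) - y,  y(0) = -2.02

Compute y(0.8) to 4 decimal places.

-0.3586

Heun: k1 = f(s_n, y_n); k2 = f(s_n + h, y_n + h·k1); y_{n+1} = y_n + (h/2)·(k1 + k2).
s=0.000000, y=-2.020000:
  k1 = f(0.000000, -2.020000) = 3.280000
  k2 = f(0.400000, -0.708000) = 1.868537
  y ← -2.020000 + (0.4/2)·(3.280000 + 1.868537) = -0.990293
s=0.400000, y=-0.990293:
  k1 = f(0.400000, -0.990293) = 2.150829
  k2 = f(0.800000, -0.129961) = 1.007811
  y ← -0.990293 + (0.4/2)·(2.150829 + 1.007811) = -0.358564
y(0.8) ≈ -0.3586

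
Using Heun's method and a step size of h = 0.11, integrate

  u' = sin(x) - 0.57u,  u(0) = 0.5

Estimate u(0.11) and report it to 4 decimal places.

0.4757

Heun: k1 = f(x_n, u_n); k2 = f(x_n + h, u_n + h·k1); u_{n+1} = u_n + (h/2)·(k1 + k2).
x=0.000000, u=0.500000:
  k1 = f(0.000000, 0.500000) = -0.285000
  k2 = f(0.110000, 0.468650) = -0.157352
  u ← 0.500000 + (0.11/2)·(-0.285000 + (-0.157352)) = 0.475671
u(0.11) ≈ 0.4757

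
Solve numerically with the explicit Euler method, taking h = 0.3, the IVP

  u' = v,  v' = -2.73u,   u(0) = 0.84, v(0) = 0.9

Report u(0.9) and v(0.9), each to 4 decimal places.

0.9645, -1.6582

Euler on (u,v): u_{n+1} = u_n + h·u', v_{n+1} = v_n + h·v'.
0.000000: (0.840000, 0.900000); f=(0.900000, -2.293200) → (1.110000, 0.212040)
0.300000: (1.110000, 0.212040); f=(0.212040, -3.030300) → (1.173612, -0.697050)
0.600000: (1.173612, -0.697050); f=(-0.697050, -3.203961) → (0.964497, -1.658238)
(u(0.9), v(0.9)) ≈ (0.9645, -1.6582)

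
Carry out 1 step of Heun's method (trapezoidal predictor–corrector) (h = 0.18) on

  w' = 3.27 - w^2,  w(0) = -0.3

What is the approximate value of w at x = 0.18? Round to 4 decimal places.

0.2738

Heun: k1 = f(x_n, w_n); k2 = f(x_n + h, w_n + h·k1); w_{n+1} = w_n + (h/2)·(k1 + k2).
x=0.000000, w=-0.300000:
  k1 = f(0.000000, -0.300000) = 3.180000
  k2 = f(0.180000, 0.272400) = 3.195798
  w ← -0.300000 + (0.18/2)·(3.180000 + 3.195798) = 0.273822
w(0.18) ≈ 0.2738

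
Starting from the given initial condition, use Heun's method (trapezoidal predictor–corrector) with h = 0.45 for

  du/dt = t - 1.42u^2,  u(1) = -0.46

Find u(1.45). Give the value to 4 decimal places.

0.0169

Heun: k1 = f(t_n, u_n); k2 = f(t_n + h, u_n + h·k1); u_{n+1} = u_n + (h/2)·(k1 + k2).
t=1.000000, u=-0.460000:
  k1 = f(1.000000, -0.460000) = 0.699528
  k2 = f(1.450000, -0.145212) = 1.420057
  u ← -0.460000 + (0.45/2)·(0.699528 + 1.420057) = 0.016907
u(1.45) ≈ 0.0169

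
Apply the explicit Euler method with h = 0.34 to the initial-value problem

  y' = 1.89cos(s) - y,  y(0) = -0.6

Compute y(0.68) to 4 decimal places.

0.7686

Euler: y_{n+1} = y_n + h·f(s_n, y_n).
s=0.000000, y=-0.600000: f=2.490000 → y ← -0.600000 + 0.34·2.490000 = 0.246600
s=0.340000, y=0.246600: f=1.535206 → y ← 0.246600 + 0.34·1.535206 = 0.768570
y(0.68) ≈ 0.7686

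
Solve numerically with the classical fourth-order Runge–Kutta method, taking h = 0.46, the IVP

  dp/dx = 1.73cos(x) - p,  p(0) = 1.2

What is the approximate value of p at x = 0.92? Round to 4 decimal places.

RK4: k1 = f(x_n, p_n); k2 = f(x_n + h/2, p_n + (h/2)·k1); k3 = f(x_n + h/2, p_n + (h/2)·k2); k4 = f(x_n + h, p_n + h·k3); p_{n+1} = p_n + (h/6)·(k1 + 2k2 + 2k3 + k4).
x=0.000000, p=1.200000:
  k1 = f(0.000000, 1.200000) = 0.530000
  k2 = f(0.230000, 1.321900) = 0.362543
  k3 = f(0.230000, 1.283385) = 0.401058
  k4 = f(0.460000, 1.384487) = 0.165684
  p ← 1.200000 + (0.46/6)·(k1 + 2k2 + 2k3 + k4) = 1.370421
x=0.460000, p=1.370421:
  k1 = f(0.460000, 1.370421) = 0.179750
  k2 = f(0.690000, 1.411764) = -0.077508
  k3 = f(0.690000, 1.352594) = -0.018339
  k4 = f(0.920000, 1.361985) = -0.313917
  p ← 1.370421 + (0.46/6)·(k1 + 2k2 + 2k3 + k4) = 1.345439
p(0.92) ≈ 1.3454

1.3454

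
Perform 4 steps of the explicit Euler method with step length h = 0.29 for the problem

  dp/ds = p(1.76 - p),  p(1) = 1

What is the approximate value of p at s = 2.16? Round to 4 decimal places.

1.6469

Euler: p_{n+1} = p_n + h·f(s_n, p_n).
s=1.000000, p=1.000000: f=0.760000 → p ← 1.000000 + 0.29·0.760000 = 1.220400
s=1.290000, p=1.220400: f=0.658528 → p ← 1.220400 + 0.29·0.658528 = 1.411373
s=1.580000, p=1.411373: f=0.492043 → p ← 1.411373 + 0.29·0.492043 = 1.554065
s=1.870000, p=1.554065: f=0.320036 → p ← 1.554065 + 0.29·0.320036 = 1.646876
p(2.16) ≈ 1.6469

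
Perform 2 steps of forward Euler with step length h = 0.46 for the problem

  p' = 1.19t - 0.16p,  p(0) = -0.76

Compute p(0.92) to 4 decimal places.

-0.4004

Euler: p_{n+1} = p_n + h·f(t_n, p_n).
t=0.000000, p=-0.760000: f=0.121600 → p ← -0.760000 + 0.46·0.121600 = -0.704064
t=0.460000, p=-0.704064: f=0.660050 → p ← -0.704064 + 0.46·0.660050 = -0.400441
p(0.92) ≈ -0.4004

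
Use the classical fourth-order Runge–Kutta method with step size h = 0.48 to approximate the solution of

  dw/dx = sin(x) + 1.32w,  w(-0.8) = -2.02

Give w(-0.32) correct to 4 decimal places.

-4.1710

RK4: k1 = f(x_n, w_n); k2 = f(x_n + h/2, w_n + (h/2)·k1); k3 = f(x_n + h/2, w_n + (h/2)·k2); k4 = f(x_n + h, w_n + h·k3); w_{n+1} = w_n + (h/6)·(k1 + 2k2 + 2k3 + k4).
x=-0.800000, w=-2.020000:
  k1 = f(-0.800000, -2.020000) = -3.383756
  k2 = f(-0.560000, -2.832101) = -4.269560
  k3 = f(-0.560000, -3.044694) = -4.550183
  k4 = f(-0.320000, -4.204088) = -5.863962
  w ← -2.020000 + (0.48/6)·(k1 + 2k2 + 2k3 + k4) = -4.170976
w(-0.32) ≈ -4.1710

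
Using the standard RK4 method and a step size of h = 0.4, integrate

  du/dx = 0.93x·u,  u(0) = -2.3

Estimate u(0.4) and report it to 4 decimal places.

RK4: k1 = f(x_n, u_n); k2 = f(x_n + h/2, u_n + (h/2)·k1); k3 = f(x_n + h/2, u_n + (h/2)·k2); k4 = f(x_n + h, u_n + h·k3); u_{n+1} = u_n + (h/6)·(k1 + 2k2 + 2k3 + k4).
x=0.000000, u=-2.300000:
  k1 = f(0.000000, -2.300000) = 0.000000
  k2 = f(0.200000, -2.300000) = -0.427800
  k3 = f(0.200000, -2.385560) = -0.443714
  k4 = f(0.400000, -2.477486) = -0.921625
  u ← -2.300000 + (0.4/6)·(k1 + 2k2 + 2k3 + k4) = -2.477644
u(0.4) ≈ -2.4776

-2.4776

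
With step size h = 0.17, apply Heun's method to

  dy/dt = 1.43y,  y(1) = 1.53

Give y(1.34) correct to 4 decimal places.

Heun: k1 = f(t_n, y_n); k2 = f(t_n + h, y_n + h·k1); y_{n+1} = y_n + (h/2)·(k1 + k2).
t=1.000000, y=1.530000:
  k1 = f(1.000000, 1.530000) = 2.187900
  k2 = f(1.170000, 1.901943) = 2.719778
  y ← 1.530000 + (0.17/2)·(2.187900 + 2.719778) = 1.947153
t=1.170000, y=1.947153:
  k1 = f(1.170000, 1.947153) = 2.784428
  k2 = f(1.340000, 2.420505) = 3.461323
  y ← 1.947153 + (0.17/2)·(2.784428 + 3.461323) = 2.478042
y(1.34) ≈ 2.4780

2.4780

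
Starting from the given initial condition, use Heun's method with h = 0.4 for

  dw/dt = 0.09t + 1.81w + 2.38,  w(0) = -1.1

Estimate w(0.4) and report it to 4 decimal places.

Heun: k1 = f(t_n, w_n); k2 = f(t_n + h, w_n + h·k1); w_{n+1} = w_n + (h/2)·(k1 + k2).
t=0.000000, w=-1.100000:
  k1 = f(0.000000, -1.100000) = 0.389000
  k2 = f(0.400000, -0.944400) = 0.706636
  w ← -1.100000 + (0.4/2)·(0.389000 + 0.706636) = -0.880873
w(0.4) ≈ -0.8809

-0.8809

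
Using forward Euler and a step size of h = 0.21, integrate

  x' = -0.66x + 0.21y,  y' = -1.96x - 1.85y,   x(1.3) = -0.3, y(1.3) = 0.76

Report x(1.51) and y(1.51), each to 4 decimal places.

-0.2249, 0.5882

Euler on (x,y): x_{n+1} = x_n + h·x', y_{n+1} = y_n + h·y'.
1.300000: (-0.300000, 0.760000); f=(0.357600, -0.818000) → (-0.224904, 0.588220)
(x(1.51), y(1.51)) ≈ (-0.2249, 0.5882)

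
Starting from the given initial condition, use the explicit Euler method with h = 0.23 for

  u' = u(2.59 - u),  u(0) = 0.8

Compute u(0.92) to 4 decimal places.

Euler: u_{n+1} = u_n + h·f(t_n, u_n).
t=0.000000, u=0.800000: f=1.432000 → u ← 0.800000 + 0.23·1.432000 = 1.129360
t=0.230000, u=1.129360: f=1.649588 → u ← 1.129360 + 0.23·1.649588 = 1.508765
t=0.460000, u=1.508765: f=1.631329 → u ← 1.508765 + 0.23·1.631329 = 1.883971
t=0.690000, u=1.883971: f=1.330138 → u ← 1.883971 + 0.23·1.330138 = 2.189903
u(0.92) ≈ 2.1899

2.1899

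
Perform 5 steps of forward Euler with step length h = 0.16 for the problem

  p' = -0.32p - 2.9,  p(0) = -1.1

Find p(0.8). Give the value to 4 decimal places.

Euler: p_{n+1} = p_n + h·f(x_n, p_n).
x=0.000000, p=-1.100000: f=-2.548000 → p ← -1.100000 + 0.16·(-2.548000) = -1.507680
x=0.160000, p=-1.507680: f=-2.417542 → p ← -1.507680 + 0.16·(-2.417542) = -1.894487
x=0.320000, p=-1.894487: f=-2.293764 → p ← -1.894487 + 0.16·(-2.293764) = -2.261489
x=0.480000, p=-2.261489: f=-2.176324 → p ← -2.261489 + 0.16·(-2.176324) = -2.609701
x=0.640000, p=-2.609701: f=-2.064896 → p ← -2.609701 + 0.16·(-2.064896) = -2.940084
p(0.8) ≈ -2.9401

-2.9401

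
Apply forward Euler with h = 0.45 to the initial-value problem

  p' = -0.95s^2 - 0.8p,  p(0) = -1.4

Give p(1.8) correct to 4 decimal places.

Euler: p_{n+1} = p_n + h·f(s_n, p_n).
s=0.000000, p=-1.400000: f=1.120000 → p ← -1.400000 + 0.45·1.120000 = -0.896000
s=0.450000, p=-0.896000: f=0.524425 → p ← -0.896000 + 0.45·0.524425 = -0.660009
s=0.900000, p=-0.660009: f=-0.241493 → p ← -0.660009 + 0.45·(-0.241493) = -0.768681
s=1.350000, p=-0.768681: f=-1.116431 → p ← -0.768681 + 0.45·(-1.116431) = -1.271074
p(1.8) ≈ -1.2711

-1.2711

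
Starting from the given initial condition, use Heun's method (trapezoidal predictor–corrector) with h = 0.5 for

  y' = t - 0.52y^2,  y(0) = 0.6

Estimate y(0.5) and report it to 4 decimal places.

0.6449

Heun: k1 = f(t_n, y_n); k2 = f(t_n + h, y_n + h·k1); y_{n+1} = y_n + (h/2)·(k1 + k2).
t=0.000000, y=0.600000:
  k1 = f(0.000000, 0.600000) = -0.187200
  k2 = f(0.500000, 0.506400) = 0.366651
  y ← 0.600000 + (0.5/2)·(-0.187200 + 0.366651) = 0.644863
y(0.5) ≈ 0.6449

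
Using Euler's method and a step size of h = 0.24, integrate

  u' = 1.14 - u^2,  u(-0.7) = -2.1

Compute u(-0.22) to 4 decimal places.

Euler: u_{n+1} = u_n + h·f(t_n, u_n).
t=-0.700000, u=-2.100000: f=-3.270000 → u ← -2.100000 + 0.24·(-3.270000) = -2.884800
t=-0.460000, u=-2.884800: f=-7.182071 → u ← -2.884800 + 0.24·(-7.182071) = -4.608497
u(-0.22) ≈ -4.6085

-4.6085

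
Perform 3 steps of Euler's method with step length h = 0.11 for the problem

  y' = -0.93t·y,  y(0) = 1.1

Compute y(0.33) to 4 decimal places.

1.0631

Euler: y_{n+1} = y_n + h·f(t_n, y_n).
t=0.000000, y=1.100000: f=0.000000 → y ← 1.100000 + 0.11·0.000000 = 1.100000
t=0.110000, y=1.100000: f=-0.112530 → y ← 1.100000 + 0.11·(-0.112530) = 1.087622
t=0.220000, y=1.087622: f=-0.222527 → y ← 1.087622 + 0.11·(-0.222527) = 1.063144
y(0.33) ≈ 1.0631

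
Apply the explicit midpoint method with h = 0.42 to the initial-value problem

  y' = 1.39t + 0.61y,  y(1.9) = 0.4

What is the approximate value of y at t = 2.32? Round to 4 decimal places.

1.8895

Midpoint: k1 = f(t_n, y_n); k2 = f(t_n + h/2, y_n + (h/2)·k1); y_{n+1} = y_n + h·k2.
t=1.900000, y=0.400000:
  k1 = f(1.900000, 0.400000) = 2.885000
  k2 = f(2.110000, 1.005850) = 3.546468
  y ← 0.400000 + 0.42·3.546468 = 1.889517
y(2.32) ≈ 1.8895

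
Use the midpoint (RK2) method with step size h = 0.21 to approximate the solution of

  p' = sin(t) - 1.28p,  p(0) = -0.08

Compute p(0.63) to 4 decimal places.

Midpoint: k1 = f(t_n, p_n); k2 = f(t_n + h/2, p_n + (h/2)·k1); p_{n+1} = p_n + h·k2.
t=0.000000, p=-0.080000:
  k1 = f(0.000000, -0.080000) = 0.102400
  k2 = f(0.105000, -0.069248) = 0.193445
  p ← -0.080000 + 0.21·0.193445 = -0.039377
t=0.210000, p=-0.039377:
  k1 = f(0.210000, -0.039377) = 0.258862
  k2 = f(0.315000, -0.012196) = 0.325428
  p ← -0.039377 + 0.21·0.325428 = 0.028963
t=0.420000, p=0.028963:
  k1 = f(0.420000, 0.028963) = 0.370688
  k2 = f(0.525000, 0.067885) = 0.414320
  p ← 0.028963 + 0.21·0.414320 = 0.115970
p(0.63) ≈ 0.1160

0.1160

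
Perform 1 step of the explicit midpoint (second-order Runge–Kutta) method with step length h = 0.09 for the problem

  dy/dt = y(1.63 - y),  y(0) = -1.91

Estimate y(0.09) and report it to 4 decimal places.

-2.6761

Midpoint: k1 = f(t_n, y_n); k2 = f(t_n + h/2, y_n + (h/2)·k1); y_{n+1} = y_n + h·k2.
t=0.000000, y=-1.910000:
  k1 = f(0.000000, -1.910000) = -6.761400
  k2 = f(0.045000, -2.214263) = -8.512209
  y ← -1.910000 + 0.09·(-8.512209) = -2.676099
y(0.09) ≈ -2.6761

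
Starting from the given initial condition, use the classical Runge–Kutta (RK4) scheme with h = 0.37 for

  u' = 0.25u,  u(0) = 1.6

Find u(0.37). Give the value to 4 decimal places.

RK4: k1 = f(x_n, u_n); k2 = f(x_n + h/2, u_n + (h/2)·k1); k3 = f(x_n + h/2, u_n + (h/2)·k2); k4 = f(x_n + h, u_n + h·k3); u_{n+1} = u_n + (h/6)·(k1 + 2k2 + 2k3 + k4).
x=0.000000, u=1.600000:
  k1 = f(0.000000, 1.600000) = 0.400000
  k2 = f(0.185000, 1.674000) = 0.418500
  k3 = f(0.185000, 1.677423) = 0.419356
  k4 = f(0.370000, 1.755162) = 0.438790
  u ← 1.600000 + (0.37/6)·(k1 + 2k2 + 2k3 + k4) = 1.755061
u(0.37) ≈ 1.7551

1.7551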